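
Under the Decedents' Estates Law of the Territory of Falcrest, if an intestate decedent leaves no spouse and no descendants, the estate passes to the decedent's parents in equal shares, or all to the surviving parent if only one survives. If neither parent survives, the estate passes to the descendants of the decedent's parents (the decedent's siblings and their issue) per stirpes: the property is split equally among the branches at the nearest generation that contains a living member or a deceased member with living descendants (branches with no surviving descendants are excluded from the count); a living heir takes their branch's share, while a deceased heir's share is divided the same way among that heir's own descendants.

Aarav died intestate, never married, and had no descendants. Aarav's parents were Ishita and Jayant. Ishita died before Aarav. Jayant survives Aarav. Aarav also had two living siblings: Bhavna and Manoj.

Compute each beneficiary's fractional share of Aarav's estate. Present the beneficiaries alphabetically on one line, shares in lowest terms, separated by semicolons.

Only one parent, Jayant, survives, so Jayant takes the entire estate. The siblings take nothing because a surviving parent has priority.

Jayant 1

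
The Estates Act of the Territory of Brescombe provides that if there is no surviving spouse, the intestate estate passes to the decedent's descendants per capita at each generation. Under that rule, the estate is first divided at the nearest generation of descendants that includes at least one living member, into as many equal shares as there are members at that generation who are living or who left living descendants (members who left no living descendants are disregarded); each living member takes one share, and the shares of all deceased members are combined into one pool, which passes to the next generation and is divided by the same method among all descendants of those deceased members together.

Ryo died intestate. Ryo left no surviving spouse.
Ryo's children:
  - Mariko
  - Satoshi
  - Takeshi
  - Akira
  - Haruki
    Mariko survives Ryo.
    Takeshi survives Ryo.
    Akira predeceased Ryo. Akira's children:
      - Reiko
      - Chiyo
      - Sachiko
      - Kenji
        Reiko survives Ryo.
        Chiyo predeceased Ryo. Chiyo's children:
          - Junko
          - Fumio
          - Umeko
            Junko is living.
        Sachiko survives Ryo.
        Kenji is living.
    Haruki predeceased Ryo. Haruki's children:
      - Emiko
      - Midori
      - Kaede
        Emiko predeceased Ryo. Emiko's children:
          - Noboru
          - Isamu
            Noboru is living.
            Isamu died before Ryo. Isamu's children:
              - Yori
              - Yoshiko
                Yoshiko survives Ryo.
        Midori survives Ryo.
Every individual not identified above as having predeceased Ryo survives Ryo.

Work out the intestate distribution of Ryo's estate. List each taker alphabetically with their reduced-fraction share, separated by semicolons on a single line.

Fumio 4/175; Junko 4/175; Kaede 2/35; Kenji 2/35; Mariko 1/5; Midori 2/35; Noboru 4/175; Reiko 2/35; Sachiko 2/35; Satoshi 1/5; Takeshi 1/5; Umeko 4/175; Yori 2/175; Yoshiko 2/175

There is no surviving spouse, so the entire estate passes to Ryo's descendants per capita at each generation.
At generation 1 (Mariko, Satoshi, Takeshi, Akira, Haruki) there are 5 shares of (1)/5 = 1/5 each.
Living: Mariko, Satoshi, and Takeshi — each takes 1/5.
Deceased: Akira and Haruki. Their combined 2/5 is pooled and carried to generation 2.
At generation 2 (Reiko, Chiyo, Sachiko, Kenji, Emiko, Midori, Kaede) there are 7 shares of (2/5)/7 = 2/35 each.
Living: Reiko, Sachiko, Kenji, Midori, and Kaede — each takes 2/35.
Deceased: Chiyo and Emiko. Their combined 4/35 is pooled and carried to generation 3.
At generation 3 (Junko, Fumio, Umeko, Noboru, Isamu) there are 5 shares of (4/35)/5 = 4/175 each.
Living: Junko, Fumio, Umeko, and Noboru — each takes 4/175.
Deceased: Isamu. That 4/175 share is carried to generation 4.
At generation 4 (Yori, Yoshiko) there are 2 shares of (4/175)/2 = 2/175 each.
Living: Yori and Yoshiko — each takes 2/175.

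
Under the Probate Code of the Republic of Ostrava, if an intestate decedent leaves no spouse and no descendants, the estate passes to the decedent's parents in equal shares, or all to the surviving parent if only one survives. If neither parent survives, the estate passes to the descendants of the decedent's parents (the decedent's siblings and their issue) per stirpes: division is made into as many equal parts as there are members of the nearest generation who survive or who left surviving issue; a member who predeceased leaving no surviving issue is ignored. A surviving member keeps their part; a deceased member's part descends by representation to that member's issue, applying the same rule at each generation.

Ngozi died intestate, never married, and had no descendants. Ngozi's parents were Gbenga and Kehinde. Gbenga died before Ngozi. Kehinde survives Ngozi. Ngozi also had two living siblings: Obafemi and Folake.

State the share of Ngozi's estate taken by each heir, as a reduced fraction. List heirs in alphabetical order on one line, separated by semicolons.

Only one parent, Kehinde, survives, so Kehinde takes the entire estate. The siblings take nothing because a surviving parent has priority.

Kehinde 1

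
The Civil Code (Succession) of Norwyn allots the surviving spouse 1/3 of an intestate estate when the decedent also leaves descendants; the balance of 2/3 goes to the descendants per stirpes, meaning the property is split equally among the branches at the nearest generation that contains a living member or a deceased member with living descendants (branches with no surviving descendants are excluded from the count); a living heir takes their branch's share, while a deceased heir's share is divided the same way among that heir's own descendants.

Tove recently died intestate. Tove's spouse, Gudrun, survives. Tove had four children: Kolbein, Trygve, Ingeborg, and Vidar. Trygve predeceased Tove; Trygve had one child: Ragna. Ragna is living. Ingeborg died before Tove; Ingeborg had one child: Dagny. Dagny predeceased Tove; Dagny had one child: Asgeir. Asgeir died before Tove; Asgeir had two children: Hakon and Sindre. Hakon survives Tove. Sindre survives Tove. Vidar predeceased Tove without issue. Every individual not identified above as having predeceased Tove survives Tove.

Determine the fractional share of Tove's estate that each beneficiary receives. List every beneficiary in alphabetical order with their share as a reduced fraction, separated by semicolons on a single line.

Gudrun, as surviving spouse, takes 1/3.
The remaining 2/3 passes to Tove's descendants per stirpes.
Vidar left no surviving issue, so that branch lapses and is disregarded.
The 2/3 is divided into 3 equal shares of 2/9 among Kolbein, Trygve, Ingeborg.
Kolbein is living and takes 2/9.
Trygve predeceased; the 2/9 allotted to Trygve's branch passes to Trygve's issue by representation.
Ragna is the sole taker at this level and receives the full 2/9.
Ingeborg predeceased; the 2/9 allotted to Ingeborg's branch passes to Ingeborg's issue by representation.
Dagny's line is the sole branch at this level, so the full 2/9 passes to Dagny's issue by representation.
Asgeir's line is the sole branch at this level, so the full 2/9 passes to Asgeir's issue by representation.
The 2/9 is divided into 2 equal shares of 1/9 among Hakon, Sindre.
Hakon is living and takes 1/9.
Sindre is living and takes 1/9.

Gudrun 1/3; Hakon 1/9; Kolbein 2/9; Ragna 2/9; Sindre 1/9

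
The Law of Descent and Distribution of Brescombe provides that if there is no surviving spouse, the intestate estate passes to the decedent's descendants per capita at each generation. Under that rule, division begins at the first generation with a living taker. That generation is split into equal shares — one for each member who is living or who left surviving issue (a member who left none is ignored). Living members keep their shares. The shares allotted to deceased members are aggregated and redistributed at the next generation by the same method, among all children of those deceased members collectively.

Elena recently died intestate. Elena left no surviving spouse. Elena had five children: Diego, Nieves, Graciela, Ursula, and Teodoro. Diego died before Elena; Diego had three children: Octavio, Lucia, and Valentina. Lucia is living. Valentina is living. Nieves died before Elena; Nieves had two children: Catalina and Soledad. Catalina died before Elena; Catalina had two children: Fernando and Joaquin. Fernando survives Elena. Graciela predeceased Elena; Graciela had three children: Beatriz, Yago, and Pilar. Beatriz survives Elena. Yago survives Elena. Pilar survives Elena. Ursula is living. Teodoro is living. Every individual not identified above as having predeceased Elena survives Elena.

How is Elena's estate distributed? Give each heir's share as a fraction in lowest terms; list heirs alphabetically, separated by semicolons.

Beatriz 3/40; Fernando 3/80; Joaquin 3/80; Lucia 3/40; Octavio 3/40; Pilar 3/40; Soledad 3/40; Teodoro 1/5; Ursula 1/5; Valentina 3/40; Yago 3/40

There is no surviving spouse, so the entire estate passes to Elena's descendants per capita at each generation.
At generation 1 (Diego, Nieves, Graciela, Ursula, Teodoro) there are 5 shares of (1)/5 = 1/5 each.
Living: Ursula and Teodoro — each takes 1/5.
Deceased: Diego, Nieves, and Graciela. Their combined 3/5 is pooled and carried to generation 2.
At generation 2 (Octavio, Lucia, Valentina, Catalina, Soledad, Beatriz, Yago, Pilar) there are 8 shares of (3/5)/8 = 3/40 each.
Living: Octavio, Lucia, Valentina, Soledad, Beatriz, Yago, and Pilar — each takes 3/40.
Deceased: Catalina. That 3/40 share is carried to generation 3.
At generation 3 (Fernando, Joaquin) there are 2 shares of (3/40)/2 = 3/80 each.
Living: Fernando and Joaquin — each takes 3/80.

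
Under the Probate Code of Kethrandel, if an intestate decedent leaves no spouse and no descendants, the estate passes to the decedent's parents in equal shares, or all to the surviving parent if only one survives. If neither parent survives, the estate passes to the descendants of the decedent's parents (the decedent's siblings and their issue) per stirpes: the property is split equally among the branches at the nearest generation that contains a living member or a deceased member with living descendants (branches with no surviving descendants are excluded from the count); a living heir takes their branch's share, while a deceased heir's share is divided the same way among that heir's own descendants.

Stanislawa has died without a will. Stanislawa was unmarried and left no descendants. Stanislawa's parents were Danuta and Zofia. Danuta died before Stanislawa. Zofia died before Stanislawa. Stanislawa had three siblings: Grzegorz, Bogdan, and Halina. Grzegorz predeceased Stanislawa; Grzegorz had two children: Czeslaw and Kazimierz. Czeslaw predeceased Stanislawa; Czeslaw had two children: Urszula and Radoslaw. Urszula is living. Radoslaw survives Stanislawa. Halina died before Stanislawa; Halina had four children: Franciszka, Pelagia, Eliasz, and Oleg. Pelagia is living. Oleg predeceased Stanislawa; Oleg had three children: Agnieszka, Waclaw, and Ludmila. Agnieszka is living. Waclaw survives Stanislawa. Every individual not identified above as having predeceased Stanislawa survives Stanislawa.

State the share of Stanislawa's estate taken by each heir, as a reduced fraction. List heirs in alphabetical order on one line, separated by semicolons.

Neither parent survives and there are no descendants, so the estate passes to Stanislawa's siblings and their issue per stirpes.
The estate is divided into 3 equal shares of 1/3 among Grzegorz, Bogdan, Halina.
Grzegorz predeceased; the 1/3 allotted to Grzegorz's branch passes to Grzegorz's issue by representation.
The 1/3 is divided into 2 equal shares of 1/6 among Czeslaw, Kazimierz.
Czeslaw predeceased; the 1/6 allotted to Czeslaw's branch passes to Czeslaw's issue by representation.
The 1/6 is divided into 2 equal shares of 1/12 among Urszula, Radoslaw.
Urszula is living and takes 1/12.
Radoslaw is living and takes 1/12.
Kazimierz is living and takes 1/6.
Bogdan is living and takes 1/3.
Halina predeceased; the 1/3 allotted to Halina's branch passes to Halina's issue by representation.
The 1/3 is divided into 4 equal shares of 1/12 among Franciszka, Pelagia, Eliasz, Oleg.
Franciszka is living and takes 1/12.
Pelagia is living and takes 1/12.
Eliasz is living and takes 1/12.
Oleg predeceased; the 1/12 allotted to Oleg's branch passes to Oleg's issue by representation.
The 1/12 is divided into 3 equal shares of 1/36 among Agnieszka, Waclaw, Ludmila.
Agnieszka is living and takes 1/36.
Waclaw is living and takes 1/36.
Ludmila is living and takes 1/36.

Agnieszka 1/36; Bogdan 1/3; Eliasz 1/12; Franciszka 1/12; Kazimierz 1/6; Ludmila 1/36; Pelagia 1/12; Radoslaw 1/12; Urszula 1/12; Waclaw 1/36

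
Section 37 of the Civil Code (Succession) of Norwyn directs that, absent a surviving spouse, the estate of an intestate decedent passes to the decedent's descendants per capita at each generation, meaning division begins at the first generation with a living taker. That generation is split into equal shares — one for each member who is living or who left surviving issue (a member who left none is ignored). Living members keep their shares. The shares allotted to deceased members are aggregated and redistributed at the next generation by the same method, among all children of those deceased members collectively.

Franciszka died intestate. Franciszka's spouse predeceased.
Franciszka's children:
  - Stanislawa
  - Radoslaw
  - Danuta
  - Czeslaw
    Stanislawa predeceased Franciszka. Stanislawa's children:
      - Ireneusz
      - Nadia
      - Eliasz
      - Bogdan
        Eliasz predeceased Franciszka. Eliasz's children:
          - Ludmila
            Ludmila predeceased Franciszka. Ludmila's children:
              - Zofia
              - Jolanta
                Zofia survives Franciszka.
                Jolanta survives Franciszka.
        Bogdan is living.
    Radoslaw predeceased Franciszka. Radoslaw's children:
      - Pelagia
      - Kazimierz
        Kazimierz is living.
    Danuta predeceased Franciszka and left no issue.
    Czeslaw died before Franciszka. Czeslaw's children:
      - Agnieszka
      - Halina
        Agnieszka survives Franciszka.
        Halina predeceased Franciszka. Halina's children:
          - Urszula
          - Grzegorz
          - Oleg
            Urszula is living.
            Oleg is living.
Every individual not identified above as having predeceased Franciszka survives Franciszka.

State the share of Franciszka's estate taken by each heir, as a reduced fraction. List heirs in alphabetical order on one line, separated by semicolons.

Agnieszka 1/8; Bogdan 1/8; Grzegorz 1/16; Ireneusz 1/8; Jolanta 1/32; Kazimierz 1/8; Nadia 1/8; Oleg 1/16; Pelagia 1/8; Urszula 1/16; Zofia 1/32

There is no surviving spouse, so the entire estate passes to Franciszka's descendants per capita at each generation.
No one at generation 1 (Stanislawa, Radoslaw, Czeslaw) is living; moving to the next generation.
At generation 2 (Ireneusz, Nadia, Eliasz, Bogdan, Pelagia, Kazimierz, Agnieszka, Halina) there are 8 shares of (1)/8 = 1/8 each.
Living: Ireneusz, Nadia, Bogdan, Pelagia, Kazimierz, and Agnieszka — each takes 1/8.
Deceased: Eliasz and Halina. Their combined 1/4 is pooled and carried to generation 3.
At generation 3 (Ludmila, Urszula, Grzegorz, Oleg) there are 4 shares of (1/4)/4 = 1/16 each.
Living: Urszula, Grzegorz, and Oleg — each takes 1/16.
Deceased: Ludmila. That 1/16 share is carried to generation 4.
At generation 4 (Zofia, Jolanta) there are 2 shares of (1/16)/2 = 1/32 each.
Living: Zofia and Jolanta — each takes 1/32.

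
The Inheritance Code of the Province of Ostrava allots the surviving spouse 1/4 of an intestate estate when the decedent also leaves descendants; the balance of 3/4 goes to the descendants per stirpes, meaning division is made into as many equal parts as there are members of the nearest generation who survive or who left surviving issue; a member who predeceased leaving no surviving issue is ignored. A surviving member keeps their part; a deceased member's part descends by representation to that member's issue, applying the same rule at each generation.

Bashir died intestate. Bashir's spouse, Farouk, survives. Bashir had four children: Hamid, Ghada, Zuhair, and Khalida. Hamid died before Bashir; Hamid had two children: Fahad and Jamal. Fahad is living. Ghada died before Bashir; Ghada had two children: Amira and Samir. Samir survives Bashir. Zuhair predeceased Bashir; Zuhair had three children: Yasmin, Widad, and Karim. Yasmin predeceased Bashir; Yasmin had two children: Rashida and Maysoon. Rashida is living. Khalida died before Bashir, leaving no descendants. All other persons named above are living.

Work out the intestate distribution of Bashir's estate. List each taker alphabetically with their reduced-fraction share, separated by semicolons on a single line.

Farouk, as surviving spouse, takes 1/4.
The remaining 3/4 passes to Bashir's descendants per stirpes.
Khalida left no surviving issue, so that branch lapses and is disregarded.
The 3/4 is divided into 3 equal shares of 1/4 among Hamid, Ghada, Zuhair.
Hamid predeceased; the 1/4 allotted to Hamid's branch passes to Hamid's issue by representation.
The 1/4 is divided into 2 equal shares of 1/8 among Fahad, Jamal.
Fahad is living and takes 1/8.
Jamal is living and takes 1/8.
Ghada predeceased; the 1/4 allotted to Ghada's branch passes to Ghada's issue by representation.
The 1/4 is divided into 2 equal shares of 1/8 among Amira, Samir.
Amira is living and takes 1/8.
Samir is living and takes 1/8.
Zuhair predeceased; the 1/4 allotted to Zuhair's branch passes to Zuhair's issue by representation.
The 1/4 is divided into 3 equal shares of 1/12 among Yasmin, Widad, Karim.
Yasmin predeceased; the 1/12 allotted to Yasmin's branch passes to Yasmin's issue by representation.
The 1/12 is divided into 2 equal shares of 1/24 among Rashida, Maysoon.
Rashida is living and takes 1/24.
Maysoon is living and takes 1/24.
Widad is living and takes 1/12.
Karim is living and takes 1/12.

Amira 1/8; Fahad 1/8; Farouk 1/4; Jamal 1/8; Karim 1/12; Maysoon 1/24; Rashida 1/24; Samir 1/8; Widad 1/12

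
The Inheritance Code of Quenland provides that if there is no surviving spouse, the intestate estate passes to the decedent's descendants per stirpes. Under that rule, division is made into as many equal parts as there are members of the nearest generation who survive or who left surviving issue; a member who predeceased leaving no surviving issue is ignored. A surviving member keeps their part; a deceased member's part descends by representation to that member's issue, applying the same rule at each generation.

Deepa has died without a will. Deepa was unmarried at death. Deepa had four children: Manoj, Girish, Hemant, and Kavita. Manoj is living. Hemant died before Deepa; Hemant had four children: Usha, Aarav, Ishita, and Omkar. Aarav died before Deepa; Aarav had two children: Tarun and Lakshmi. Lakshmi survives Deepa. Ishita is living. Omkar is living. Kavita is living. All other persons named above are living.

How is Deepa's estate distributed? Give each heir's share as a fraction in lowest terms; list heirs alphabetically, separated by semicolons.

Girish 1/4; Ishita 1/16; Kavita 1/4; Lakshmi 1/32; Manoj 1/4; Omkar 1/16; Tarun 1/32; Usha 1/16

There is no surviving spouse, so the entire estate passes to Deepa's descendants per stirpes.
The estate is divided into 4 equal shares of 1/4 among Manoj, Girish, Hemant, Kavita.
Manoj is living and takes 1/4.
Girish is living and takes 1/4.
Hemant predeceased; the 1/4 allotted to Hemant's branch passes to Hemant's issue by representation.
The 1/4 is divided into 4 equal shares of 1/16 among Usha, Aarav, Ishita, Omkar.
Usha is living and takes 1/16.
Aarav predeceased; the 1/16 allotted to Aarav's branch passes to Aarav's issue by representation.
The 1/16 is divided into 2 equal shares of 1/32 among Tarun, Lakshmi.
Tarun is living and takes 1/32.
Lakshmi is living and takes 1/32.
Ishita is living and takes 1/16.
Omkar is living and takes 1/16.
Kavita is living and takes 1/4.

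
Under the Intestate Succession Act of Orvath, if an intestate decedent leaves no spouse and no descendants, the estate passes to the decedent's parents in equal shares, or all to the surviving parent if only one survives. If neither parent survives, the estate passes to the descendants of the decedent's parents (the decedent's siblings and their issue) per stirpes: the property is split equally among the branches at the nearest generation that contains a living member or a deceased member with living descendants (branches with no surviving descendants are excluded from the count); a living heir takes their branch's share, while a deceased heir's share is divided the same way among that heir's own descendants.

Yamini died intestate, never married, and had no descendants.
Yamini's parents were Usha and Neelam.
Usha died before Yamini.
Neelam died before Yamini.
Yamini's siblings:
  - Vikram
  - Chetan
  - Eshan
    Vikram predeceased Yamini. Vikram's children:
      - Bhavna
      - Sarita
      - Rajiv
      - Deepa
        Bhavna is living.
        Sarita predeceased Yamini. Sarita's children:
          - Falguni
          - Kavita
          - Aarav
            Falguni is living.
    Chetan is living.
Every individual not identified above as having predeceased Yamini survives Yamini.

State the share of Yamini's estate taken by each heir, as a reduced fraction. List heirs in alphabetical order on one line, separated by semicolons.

Aarav 1/36; Bhavna 1/12; Chetan 1/3; Deepa 1/12; Eshan 1/3; Falguni 1/36; Kavita 1/36; Rajiv 1/12

Neither parent survives and there are no descendants, so the estate passes to Yamini's siblings and their issue per stirpes.
The estate is divided into 3 equal shares of 1/3 among Vikram, Chetan, Eshan.
Vikram predeceased; the 1/3 allotted to Vikram's branch passes to Vikram's issue by representation.
The 1/3 is divided into 4 equal shares of 1/12 among Bhavna, Sarita, Rajiv, Deepa.
Bhavna is living and takes 1/12.
Sarita predeceased; the 1/12 allotted to Sarita's branch passes to Sarita's issue by representation.
The 1/12 is divided into 3 equal shares of 1/36 among Falguni, Kavita, Aarav.
Falguni is living and takes 1/36.
Kavita is living and takes 1/36.
Aarav is living and takes 1/36.
Rajiv is living and takes 1/12.
Deepa is living and takes 1/12.
Chetan is living and takes 1/3.
Eshan is living and takes 1/3.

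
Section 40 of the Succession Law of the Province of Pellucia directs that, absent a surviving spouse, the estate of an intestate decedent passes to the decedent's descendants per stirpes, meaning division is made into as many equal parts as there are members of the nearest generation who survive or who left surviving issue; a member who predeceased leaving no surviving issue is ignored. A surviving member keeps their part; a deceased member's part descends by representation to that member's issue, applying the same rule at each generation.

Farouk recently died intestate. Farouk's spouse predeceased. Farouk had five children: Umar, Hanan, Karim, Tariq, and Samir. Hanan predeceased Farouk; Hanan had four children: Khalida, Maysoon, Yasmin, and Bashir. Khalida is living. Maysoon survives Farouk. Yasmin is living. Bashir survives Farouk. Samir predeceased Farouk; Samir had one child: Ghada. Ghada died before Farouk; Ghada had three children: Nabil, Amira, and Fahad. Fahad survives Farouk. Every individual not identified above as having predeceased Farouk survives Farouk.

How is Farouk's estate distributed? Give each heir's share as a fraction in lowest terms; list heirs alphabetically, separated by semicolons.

There is no surviving spouse, so the entire estate passes to Farouk's descendants per stirpes.
The estate is divided into 5 equal shares of 1/5 among Umar, Hanan, Karim, Tariq, Samir.
Umar is living and takes 1/5.
Hanan predeceased; the 1/5 allotted to Hanan's branch passes to Hanan's issue by representation.
The 1/5 is divided into 4 equal shares of 1/20 among Khalida, Maysoon, Yasmin, Bashir.
Khalida is living and takes 1/20.
Maysoon is living and takes 1/20.
Yasmin is living and takes 1/20.
Bashir is living and takes 1/20.
Karim is living and takes 1/5.
Tariq is living and takes 1/5.
Samir predeceased; the 1/5 allotted to Samir's branch passes to Samir's issue by representation.
Ghada's line is the sole branch at this level, so the full 1/5 passes to Ghada's issue by representation.
The 1/5 is divided into 3 equal shares of 1/15 among Nabil, Amira, Fahad.
Nabil is living and takes 1/15.
Amira is living and takes 1/15.
Fahad is living and takes 1/15.

Amira 1/15; Bashir 1/20; Fahad 1/15; Karim 1/5; Khalida 1/20; Maysoon 1/20; Nabil 1/15; Tariq 1/5; Umar 1/5; Yasmin 1/20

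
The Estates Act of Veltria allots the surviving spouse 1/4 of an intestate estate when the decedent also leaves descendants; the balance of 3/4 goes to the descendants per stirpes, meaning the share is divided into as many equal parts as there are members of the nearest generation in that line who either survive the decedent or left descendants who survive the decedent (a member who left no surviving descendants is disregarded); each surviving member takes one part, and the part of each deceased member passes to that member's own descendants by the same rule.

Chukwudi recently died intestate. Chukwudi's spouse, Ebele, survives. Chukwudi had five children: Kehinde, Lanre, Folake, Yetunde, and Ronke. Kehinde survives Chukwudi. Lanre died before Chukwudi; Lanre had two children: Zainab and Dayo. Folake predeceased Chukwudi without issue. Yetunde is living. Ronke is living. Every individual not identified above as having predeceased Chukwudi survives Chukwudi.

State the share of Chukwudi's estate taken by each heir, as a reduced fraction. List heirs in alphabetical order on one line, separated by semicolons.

Ebele, as surviving spouse, takes 1/4.
The remaining 3/4 passes to Chukwudi's descendants per stirpes.
Folake left no surviving issue, so that branch lapses and is disregarded.
The 3/4 is divided into 4 equal shares of 3/16 among Kehinde, Lanre, Yetunde, Ronke.
Kehinde is living and takes 3/16.
Lanre predeceased; the 3/16 allotted to Lanre's branch passes to Lanre's issue by representation.
The 3/16 is divided into 2 equal shares of 3/32 among Zainab, Dayo.
Zainab is living and takes 3/32.
Dayo is living and takes 3/32.
Yetunde is living and takes 3/16.
Ronke is living and takes 3/16.

Dayo 3/32; Ebele 1/4; Kehinde 3/16; Ronke 3/16; Yetunde 3/16; Zainab 3/32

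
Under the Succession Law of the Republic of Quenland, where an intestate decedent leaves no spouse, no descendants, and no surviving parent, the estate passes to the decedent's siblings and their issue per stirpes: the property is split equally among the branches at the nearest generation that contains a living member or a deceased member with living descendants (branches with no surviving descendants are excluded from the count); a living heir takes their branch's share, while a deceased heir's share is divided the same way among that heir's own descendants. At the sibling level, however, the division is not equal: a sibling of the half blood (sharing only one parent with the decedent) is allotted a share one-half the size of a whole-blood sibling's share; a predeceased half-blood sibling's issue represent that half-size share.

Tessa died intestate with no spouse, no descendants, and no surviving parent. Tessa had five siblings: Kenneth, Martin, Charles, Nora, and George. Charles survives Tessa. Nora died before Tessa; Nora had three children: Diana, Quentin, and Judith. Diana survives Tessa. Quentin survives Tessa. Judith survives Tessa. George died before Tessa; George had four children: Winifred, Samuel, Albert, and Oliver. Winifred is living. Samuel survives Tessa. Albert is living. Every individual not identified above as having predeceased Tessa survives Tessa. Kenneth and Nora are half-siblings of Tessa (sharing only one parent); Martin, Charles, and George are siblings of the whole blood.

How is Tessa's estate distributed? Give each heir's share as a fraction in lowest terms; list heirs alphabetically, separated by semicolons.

Albert 1/16; Charles 1/4; Diana 1/24; Judith 1/24; Kenneth 1/8; Martin 1/4; Oliver 1/16; Quentin 1/24; Samuel 1/16; Winifred 1/16

No spouse, descendants, or parent survives, so the estate passes to Tessa's siblings per stirpes.
Half-blood siblings count for one-half the weight of whole-blood siblings at the initial division.
Dividing 1 in proportion to weights (total weight 4): Kenneth (weight 1/2) → 1/8; Martin (weight 1) → 1/4; Charles (weight 1) → 1/4; Nora (weight 1/2) → 1/8; George (weight 1) → 1/4.
Kenneth is living and takes 1/8.
Martin is living and takes 1/4.
Charles is living and takes 1/4.
Nora predeceased; the 1/8 allotted to Nora's branch passes to Nora's issue by representation.
The 1/8 is divided into 3 equal shares of 1/24 among Diana, Quentin, Judith.
Diana is living and takes 1/24.
Quentin is living and takes 1/24.
Judith is living and takes 1/24.
George predeceased; the 1/4 allotted to George's branch passes to George's issue by representation.
The 1/4 is divided into 4 equal shares of 1/16 among Winifred, Samuel, Albert, Oliver.
Winifred is living and takes 1/16.
Samuel is living and takes 1/16.
Albert is living and takes 1/16.
Oliver is living and takes 1/16.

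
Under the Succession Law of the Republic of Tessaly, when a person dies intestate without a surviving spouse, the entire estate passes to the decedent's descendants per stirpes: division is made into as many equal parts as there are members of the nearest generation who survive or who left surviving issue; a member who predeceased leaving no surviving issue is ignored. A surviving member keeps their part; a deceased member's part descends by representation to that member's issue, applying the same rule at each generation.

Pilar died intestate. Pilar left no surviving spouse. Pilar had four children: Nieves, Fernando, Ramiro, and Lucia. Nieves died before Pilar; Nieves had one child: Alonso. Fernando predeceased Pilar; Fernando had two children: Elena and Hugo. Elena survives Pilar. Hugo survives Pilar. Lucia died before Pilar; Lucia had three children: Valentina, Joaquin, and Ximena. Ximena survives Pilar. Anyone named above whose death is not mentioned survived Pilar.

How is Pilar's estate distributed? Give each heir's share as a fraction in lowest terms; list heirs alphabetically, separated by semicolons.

Alonso 1/4; Elena 1/8; Hugo 1/8; Joaquin 1/12; Ramiro 1/4; Valentina 1/12; Ximena 1/12

There is no surviving spouse, so the entire estate passes to Pilar's descendants per stirpes.
The estate is divided into 4 equal shares of 1/4 among Nieves, Fernando, Ramiro, Lucia.
Nieves predeceased; the 1/4 allotted to Nieves's branch passes to Nieves's issue by representation.
Alonso is the sole taker at this level and receives the full 1/4.
Fernando predeceased; the 1/4 allotted to Fernando's branch passes to Fernando's issue by representation.
The 1/4 is divided into 2 equal shares of 1/8 among Elena, Hugo.
Elena is living and takes 1/8.
Hugo is living and takes 1/8.
Ramiro is living and takes 1/4.
Lucia predeceased; the 1/4 allotted to Lucia's branch passes to Lucia's issue by representation.
The 1/4 is divided into 3 equal shares of 1/12 among Valentina, Joaquin, Ximena.
Valentina is living and takes 1/12.
Joaquin is living and takes 1/12.
Ximena is living and takes 1/12.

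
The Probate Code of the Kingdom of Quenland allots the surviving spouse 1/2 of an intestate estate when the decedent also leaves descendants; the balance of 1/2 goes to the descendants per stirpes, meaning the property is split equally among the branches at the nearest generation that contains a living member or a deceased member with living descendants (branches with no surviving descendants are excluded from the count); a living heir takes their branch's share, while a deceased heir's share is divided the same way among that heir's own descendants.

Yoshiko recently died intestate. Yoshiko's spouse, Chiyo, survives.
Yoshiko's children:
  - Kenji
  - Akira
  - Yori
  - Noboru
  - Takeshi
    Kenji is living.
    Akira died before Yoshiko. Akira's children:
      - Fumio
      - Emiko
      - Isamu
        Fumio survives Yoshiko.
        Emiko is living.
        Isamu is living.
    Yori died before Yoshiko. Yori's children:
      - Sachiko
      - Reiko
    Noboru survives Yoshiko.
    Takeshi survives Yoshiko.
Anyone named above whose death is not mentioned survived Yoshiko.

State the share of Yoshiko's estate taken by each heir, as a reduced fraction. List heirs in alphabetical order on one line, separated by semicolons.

Chiyo, as surviving spouse, takes 1/2.
The remaining 1/2 passes to Yoshiko's descendants per stirpes.
The 1/2 is divided into 5 equal shares of 1/10 among Kenji, Akira, Yori, Noboru, Takeshi.
Kenji is living and takes 1/10.
Akira predeceased; the 1/10 allotted to Akira's branch passes to Akira's issue by representation.
The 1/10 is divided into 3 equal shares of 1/30 among Fumio, Emiko, Isamu.
Fumio is living and takes 1/30.
Emiko is living and takes 1/30.
Isamu is living and takes 1/30.
Yori predeceased; the 1/10 allotted to Yori's branch passes to Yori's issue by representation.
The 1/10 is divided into 2 equal shares of 1/20 among Sachiko, Reiko.
Sachiko is living and takes 1/20.
Reiko is living and takes 1/20.
Noboru is living and takes 1/10.
Takeshi is living and takes 1/10.

Chiyo 1/2; Emiko 1/30; Fumio 1/30; Isamu 1/30; Kenji 1/10; Noboru 1/10; Reiko 1/20; Sachiko 1/20; Takeshi 1/10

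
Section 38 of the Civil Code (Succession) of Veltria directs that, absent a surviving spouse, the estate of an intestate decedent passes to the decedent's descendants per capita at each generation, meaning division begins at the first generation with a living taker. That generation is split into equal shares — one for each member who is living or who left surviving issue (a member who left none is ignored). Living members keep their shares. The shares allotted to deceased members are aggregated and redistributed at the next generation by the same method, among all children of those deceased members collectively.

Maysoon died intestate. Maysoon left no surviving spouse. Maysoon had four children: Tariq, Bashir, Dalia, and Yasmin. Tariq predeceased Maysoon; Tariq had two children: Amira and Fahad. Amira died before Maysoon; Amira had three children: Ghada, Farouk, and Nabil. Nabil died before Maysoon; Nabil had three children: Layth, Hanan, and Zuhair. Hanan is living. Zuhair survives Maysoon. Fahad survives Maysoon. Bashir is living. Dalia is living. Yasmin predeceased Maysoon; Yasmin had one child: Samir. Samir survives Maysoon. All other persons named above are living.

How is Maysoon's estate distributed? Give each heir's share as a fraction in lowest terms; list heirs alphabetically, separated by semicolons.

Bashir 1/4; Dalia 1/4; Fahad 1/6; Farouk 1/18; Ghada 1/18; Hanan 1/54; Layth 1/54; Samir 1/6; Zuhair 1/54

There is no surviving spouse, so the entire estate passes to Maysoon's descendants per capita at each generation.
At generation 1 (Tariq, Bashir, Dalia, Yasmin) there are 4 shares of (1)/4 = 1/4 each.
Living: Bashir and Dalia — each takes 1/4.
Deceased: Tariq and Yasmin. Their combined 1/2 is pooled and carried to generation 2.
At generation 2 (Amira, Fahad, Samir) there are 3 shares of (1/2)/3 = 1/6 each.
Living: Fahad and Samir — each takes 1/6.
Deceased: Amira. That 1/6 share is carried to generation 3.
At generation 3 (Ghada, Farouk, Nabil) there are 3 shares of (1/6)/3 = 1/18 each.
Living: Ghada and Farouk — each takes 1/18.
Deceased: Nabil. That 1/18 share is carried to generation 4.
At generation 4 (Layth, Hanan, Zuhair) there are 3 shares of (1/18)/3 = 1/54 each.
Living: Layth, Hanan, and Zuhair — each takes 1/54.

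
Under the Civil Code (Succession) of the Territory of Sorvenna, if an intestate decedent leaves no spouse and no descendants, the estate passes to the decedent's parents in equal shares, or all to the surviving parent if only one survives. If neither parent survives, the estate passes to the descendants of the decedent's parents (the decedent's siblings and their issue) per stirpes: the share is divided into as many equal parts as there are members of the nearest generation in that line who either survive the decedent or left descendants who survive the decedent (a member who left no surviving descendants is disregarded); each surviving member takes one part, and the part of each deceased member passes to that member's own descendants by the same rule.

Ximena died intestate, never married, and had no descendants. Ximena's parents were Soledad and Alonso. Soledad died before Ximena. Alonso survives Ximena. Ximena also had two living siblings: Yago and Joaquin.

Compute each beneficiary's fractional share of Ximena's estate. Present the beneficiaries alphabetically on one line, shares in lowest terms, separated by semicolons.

Only one parent, Alonso, survives, so Alonso takes the entire estate. The siblings take nothing because a surviving parent has priority.

Alonso 1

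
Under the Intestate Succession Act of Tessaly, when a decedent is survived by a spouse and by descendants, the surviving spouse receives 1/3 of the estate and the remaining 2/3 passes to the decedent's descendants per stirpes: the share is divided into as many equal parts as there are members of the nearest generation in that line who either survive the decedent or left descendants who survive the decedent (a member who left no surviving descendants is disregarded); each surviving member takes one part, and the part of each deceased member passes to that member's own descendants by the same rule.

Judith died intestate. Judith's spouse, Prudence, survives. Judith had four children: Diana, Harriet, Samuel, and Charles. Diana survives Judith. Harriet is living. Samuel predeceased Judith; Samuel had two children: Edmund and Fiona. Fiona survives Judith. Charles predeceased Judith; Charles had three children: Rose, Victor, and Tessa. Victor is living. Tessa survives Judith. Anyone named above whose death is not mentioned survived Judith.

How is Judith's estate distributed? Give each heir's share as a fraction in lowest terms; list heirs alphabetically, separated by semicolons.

Diana 1/6; Edmund 1/12; Fiona 1/12; Harriet 1/6; Prudence 1/3; Rose 1/18; Tessa 1/18; Victor 1/18

Prudence, as surviving spouse, takes 1/3.
The remaining 2/3 passes to Judith's descendants per stirpes.
The 2/3 is divided into 4 equal shares of 1/6 among Diana, Harriet, Samuel, Charles.
Diana is living and takes 1/6.
Harriet is living and takes 1/6.
Samuel predeceased; the 1/6 allotted to Samuel's branch passes to Samuel's issue by representation.
The 1/6 is divided into 2 equal shares of 1/12 among Edmund, Fiona.
Edmund is living and takes 1/12.
Fiona is living and takes 1/12.
Charles predeceased; the 1/6 allotted to Charles's branch passes to Charles's issue by representation.
The 1/6 is divided into 3 equal shares of 1/18 among Rose, Victor, Tessa.
Rose is living and takes 1/18.
Victor is living and takes 1/18.
Tessa is living and takes 1/18.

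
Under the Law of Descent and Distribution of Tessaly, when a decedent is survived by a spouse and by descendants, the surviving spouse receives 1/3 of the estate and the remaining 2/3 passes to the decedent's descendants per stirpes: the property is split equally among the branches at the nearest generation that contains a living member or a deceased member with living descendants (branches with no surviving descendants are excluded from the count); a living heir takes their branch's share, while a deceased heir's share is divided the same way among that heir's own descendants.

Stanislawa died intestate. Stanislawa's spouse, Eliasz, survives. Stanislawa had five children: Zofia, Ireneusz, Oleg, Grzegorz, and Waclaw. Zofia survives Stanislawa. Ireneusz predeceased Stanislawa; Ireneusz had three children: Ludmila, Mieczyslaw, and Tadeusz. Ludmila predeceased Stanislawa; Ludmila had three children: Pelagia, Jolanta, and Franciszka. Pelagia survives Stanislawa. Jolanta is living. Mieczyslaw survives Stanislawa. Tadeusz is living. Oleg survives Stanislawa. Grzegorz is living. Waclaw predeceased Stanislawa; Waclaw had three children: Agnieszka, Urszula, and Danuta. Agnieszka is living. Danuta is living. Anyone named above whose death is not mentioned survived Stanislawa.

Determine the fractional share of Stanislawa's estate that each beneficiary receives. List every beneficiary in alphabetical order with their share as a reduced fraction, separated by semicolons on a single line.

Agnieszka 2/45; Danuta 2/45; Eliasz 1/3; Franciszka 2/135; Grzegorz 2/15; Jolanta 2/135; Mieczyslaw 2/45; Oleg 2/15; Pelagia 2/135; Tadeusz 2/45; Urszula 2/45; Zofia 2/15

Eliasz, as surviving spouse, takes 1/3.
The remaining 2/3 passes to Stanislawa's descendants per stirpes.
The 2/3 is divided into 5 equal shares of 2/15 among Zofia, Ireneusz, Oleg, Grzegorz, Waclaw.
Zofia is living and takes 2/15.
Ireneusz predeceased; the 2/15 allotted to Ireneusz's branch passes to Ireneusz's issue by representation.
The 2/15 is divided into 3 equal shares of 2/45 among Ludmila, Mieczyslaw, Tadeusz.
Ludmila predeceased; the 2/45 allotted to Ludmila's branch passes to Ludmila's issue by representation.
The 2/45 is divided into 3 equal shares of 2/135 among Pelagia, Jolanta, Franciszka.
Pelagia is living and takes 2/135.
Jolanta is living and takes 2/135.
Franciszka is living and takes 2/135.
Mieczyslaw is living and takes 2/45.
Tadeusz is living and takes 2/45.
Oleg is living and takes 2/15.
Grzegorz is living and takes 2/15.
Waclaw predeceased; the 2/15 allotted to Waclaw's branch passes to Waclaw's issue by representation.
The 2/15 is divided into 3 equal shares of 2/45 among Agnieszka, Urszula, Danuta.
Agnieszka is living and takes 2/45.
Urszula is living and takes 2/45.
Danuta is living and takes 2/45.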